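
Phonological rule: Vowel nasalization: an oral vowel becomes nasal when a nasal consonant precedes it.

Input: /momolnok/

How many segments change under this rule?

3

/o/ after nasal /m/ → [õ]
/o/ after nasal /m/ → [õ]
/o/ after nasal /n/ → [õ]
3 segments change.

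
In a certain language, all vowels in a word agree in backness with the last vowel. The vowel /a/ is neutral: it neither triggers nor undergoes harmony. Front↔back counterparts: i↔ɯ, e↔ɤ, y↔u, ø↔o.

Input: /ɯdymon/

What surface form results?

[ɯdumon]

/y/ harmonizes with /o/ ([+back]) → [u]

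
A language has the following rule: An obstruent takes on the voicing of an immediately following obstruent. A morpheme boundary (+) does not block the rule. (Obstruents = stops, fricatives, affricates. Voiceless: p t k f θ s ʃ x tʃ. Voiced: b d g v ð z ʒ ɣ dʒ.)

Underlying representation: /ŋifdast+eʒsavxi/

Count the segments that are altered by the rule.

3

/f/ before /d/ (voiced) → [v]
/ʒ/ before /s/ (voiceless) → [ʃ]
/v/ before /x/ (voiceless) → [f]
3 segments change.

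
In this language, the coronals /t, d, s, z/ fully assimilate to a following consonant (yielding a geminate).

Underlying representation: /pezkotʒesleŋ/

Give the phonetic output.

[pekkoʒʒelleŋ]

/z/ before /k/ → [k] (total assimilation)
/t/ before /ʒ/ → [ʒ] (total assimilation)
/s/ before /l/ → [l] (total assimilation)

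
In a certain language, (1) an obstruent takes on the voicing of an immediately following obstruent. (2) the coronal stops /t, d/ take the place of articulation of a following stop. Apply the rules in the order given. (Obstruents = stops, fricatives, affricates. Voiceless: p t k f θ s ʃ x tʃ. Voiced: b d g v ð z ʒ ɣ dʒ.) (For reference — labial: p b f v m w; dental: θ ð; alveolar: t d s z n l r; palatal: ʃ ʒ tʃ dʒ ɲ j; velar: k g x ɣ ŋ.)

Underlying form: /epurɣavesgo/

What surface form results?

[epurɣavezgo]

Rule 1: /s/ before /g/ (voiced) → [z]
After rule 1: epurɣavezgo
Rule 2: no segment meets the rule's conditions; no change.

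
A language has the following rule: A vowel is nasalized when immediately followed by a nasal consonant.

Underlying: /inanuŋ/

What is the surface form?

[ĩnãnũŋ]

/i/ before nasal /n/ → [ĩ]
/a/ before nasal /n/ → [ã]
/u/ before nasal /ŋ/ → [ũ]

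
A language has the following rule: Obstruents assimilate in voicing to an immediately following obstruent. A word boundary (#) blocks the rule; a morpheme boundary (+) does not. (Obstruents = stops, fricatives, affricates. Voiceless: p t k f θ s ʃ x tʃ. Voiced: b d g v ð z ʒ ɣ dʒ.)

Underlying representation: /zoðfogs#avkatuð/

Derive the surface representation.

[zoθfoks#afkatuð]

/ð/ before /f/ (voiceless) → [θ]
/g/ before /s/ (voiceless) → [k]
/v/ before /k/ (voiceless) → [f]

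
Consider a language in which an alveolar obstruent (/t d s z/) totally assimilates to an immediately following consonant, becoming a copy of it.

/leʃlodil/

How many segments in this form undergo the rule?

No segment meets the rule's conditions.

0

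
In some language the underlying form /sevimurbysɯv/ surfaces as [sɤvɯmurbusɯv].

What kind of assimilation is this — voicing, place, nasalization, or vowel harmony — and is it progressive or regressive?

/e/→[ɤ] /i/→[ɯ] /y/→[u].
Vowels agree with the last vowel, so the harmony is regressive.

vowel harmony, regressive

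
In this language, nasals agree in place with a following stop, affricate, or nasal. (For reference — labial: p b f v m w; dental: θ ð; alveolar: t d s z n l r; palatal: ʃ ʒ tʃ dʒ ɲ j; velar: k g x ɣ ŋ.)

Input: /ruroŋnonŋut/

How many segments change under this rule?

/ŋ/ before /n/ (alveolar) → [n]
/n/ before /ŋ/ (velar) → [ŋ]
2 segments change.

2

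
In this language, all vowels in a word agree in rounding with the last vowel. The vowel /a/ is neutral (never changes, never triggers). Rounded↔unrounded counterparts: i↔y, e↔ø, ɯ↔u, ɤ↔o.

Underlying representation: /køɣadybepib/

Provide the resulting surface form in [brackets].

/ø/ harmonizes with /i/ ([-round]) → [e]
/y/ harmonizes with /i/ ([-round]) → [i]

[keɣadibepib]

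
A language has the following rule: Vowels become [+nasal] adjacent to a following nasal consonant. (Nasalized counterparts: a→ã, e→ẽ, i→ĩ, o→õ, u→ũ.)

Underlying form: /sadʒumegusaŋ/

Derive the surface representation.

/u/ before nasal /m/ → [ũ]
/a/ before nasal /ŋ/ → [ã]

[sadʒũmegusãŋ]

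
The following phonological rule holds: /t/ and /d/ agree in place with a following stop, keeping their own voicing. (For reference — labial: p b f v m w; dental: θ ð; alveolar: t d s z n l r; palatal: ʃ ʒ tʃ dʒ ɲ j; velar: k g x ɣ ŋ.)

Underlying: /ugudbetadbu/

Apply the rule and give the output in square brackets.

/d/ before /b/ (labial) → [b]
/d/ before /b/ (labial) → [b]

[ugubbetabbu]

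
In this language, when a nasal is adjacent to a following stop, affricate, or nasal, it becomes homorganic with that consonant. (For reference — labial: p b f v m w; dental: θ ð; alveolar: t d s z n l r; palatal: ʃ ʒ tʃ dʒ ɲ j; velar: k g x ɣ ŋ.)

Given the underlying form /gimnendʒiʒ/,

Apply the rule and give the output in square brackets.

/m/ before /n/ (alveolar) → [n]
/n/ before /dʒ/ (palatal) → [ɲ]

[ginneɲdʒiʒ]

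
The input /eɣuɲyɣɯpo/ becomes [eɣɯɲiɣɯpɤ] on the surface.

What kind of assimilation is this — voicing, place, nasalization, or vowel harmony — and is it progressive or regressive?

/u/→[ɯ] /y/→[i] /o/→[ɤ].
Vowels agree with the first vowel, so the harmony is progressive.

vowel harmony, progressive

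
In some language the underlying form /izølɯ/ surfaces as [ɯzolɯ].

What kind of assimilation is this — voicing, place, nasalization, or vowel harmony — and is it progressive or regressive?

vowel harmony, regressive

/i/→[ɯ] /ø/→[o].
Vowels agree with the last vowel, so the harmony is regressive.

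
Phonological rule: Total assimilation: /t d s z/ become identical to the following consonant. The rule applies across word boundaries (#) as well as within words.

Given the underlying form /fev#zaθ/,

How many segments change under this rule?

0

No segment meets the rule's conditions.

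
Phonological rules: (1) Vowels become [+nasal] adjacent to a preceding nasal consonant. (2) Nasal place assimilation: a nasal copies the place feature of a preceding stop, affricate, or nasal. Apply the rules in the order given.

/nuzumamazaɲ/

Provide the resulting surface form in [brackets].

Rule 1: /u/ after nasal /n/ → [ũ]
Rule 1: /a/ after nasal /m/ → [ã]
Rule 1: /a/ after nasal /m/ → [ã]
After rule 1: nũzumãmãzaɲ
Rule 2: no segment meets the rule's conditions; no change.

[nũzumãmãzaɲ]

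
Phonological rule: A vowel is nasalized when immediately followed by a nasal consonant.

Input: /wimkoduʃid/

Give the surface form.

[wĩmkoduʃid]

/i/ before nasal /m/ → [ĩ]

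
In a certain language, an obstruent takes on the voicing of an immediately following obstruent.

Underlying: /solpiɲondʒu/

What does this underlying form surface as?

no segment meets the rule's conditions; no change.

[solpiɲondʒu]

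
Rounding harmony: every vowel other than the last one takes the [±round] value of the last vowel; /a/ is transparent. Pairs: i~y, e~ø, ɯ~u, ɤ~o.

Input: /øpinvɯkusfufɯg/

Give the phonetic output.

[epinvɯkɯsfɯfɯg]

/ø/ harmonizes with /ɯ/ ([-round]) → [e]
/u/ harmonizes with /ɯ/ ([-round]) → [ɯ]
/u/ harmonizes with /ɯ/ ([-round]) → [ɯ]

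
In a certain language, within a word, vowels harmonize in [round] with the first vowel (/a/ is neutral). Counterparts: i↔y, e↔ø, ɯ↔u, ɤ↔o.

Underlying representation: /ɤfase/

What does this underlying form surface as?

[ɤfase]

no segment meets the rule's conditions; no change.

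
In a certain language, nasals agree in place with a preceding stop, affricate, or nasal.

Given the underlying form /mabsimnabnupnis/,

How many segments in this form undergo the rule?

/n/ after /m/ (labial) → [m]
/n/ after /b/ (labial) → [m]
/n/ after /p/ (labial) → [m]
3 segments change.

3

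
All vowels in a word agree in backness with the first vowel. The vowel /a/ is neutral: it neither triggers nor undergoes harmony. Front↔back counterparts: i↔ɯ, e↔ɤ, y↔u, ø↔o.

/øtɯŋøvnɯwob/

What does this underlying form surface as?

/ɯ/ harmonizes with /ø/ ([-back]) → [i]
/ɯ/ harmonizes with /ø/ ([-back]) → [i]
/o/ harmonizes with /ø/ ([-back]) → [ø]

[øtiŋøvniwøb]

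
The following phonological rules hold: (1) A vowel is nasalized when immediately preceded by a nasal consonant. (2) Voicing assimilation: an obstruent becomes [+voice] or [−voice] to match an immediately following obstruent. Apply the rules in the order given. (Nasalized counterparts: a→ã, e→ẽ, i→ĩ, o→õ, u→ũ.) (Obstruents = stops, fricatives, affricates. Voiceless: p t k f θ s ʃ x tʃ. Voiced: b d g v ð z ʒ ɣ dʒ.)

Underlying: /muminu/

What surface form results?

[mũmĩnũ]

Rule 1: /u/ after nasal /m/ → [ũ]
Rule 1: /i/ after nasal /m/ → [ĩ]
Rule 1: /u/ after nasal /n/ → [ũ]
After rule 1: mũmĩnũ
Rule 2: no segment meets the rule's conditions; no change.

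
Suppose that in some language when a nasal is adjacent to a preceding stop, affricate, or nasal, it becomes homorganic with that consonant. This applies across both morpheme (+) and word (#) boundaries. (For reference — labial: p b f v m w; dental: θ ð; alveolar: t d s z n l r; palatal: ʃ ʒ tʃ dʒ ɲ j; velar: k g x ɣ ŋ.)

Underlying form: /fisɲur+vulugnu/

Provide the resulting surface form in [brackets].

/n/ after /g/ (velar) → [ŋ]

[fisɲur+vulugŋu]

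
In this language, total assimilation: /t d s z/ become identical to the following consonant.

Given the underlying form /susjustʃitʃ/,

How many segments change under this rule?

/s/ before /j/ → [j] (total assimilation)
/s/ before /tʃ/ → [tʃ] (total assimilation)
2 segments change.

2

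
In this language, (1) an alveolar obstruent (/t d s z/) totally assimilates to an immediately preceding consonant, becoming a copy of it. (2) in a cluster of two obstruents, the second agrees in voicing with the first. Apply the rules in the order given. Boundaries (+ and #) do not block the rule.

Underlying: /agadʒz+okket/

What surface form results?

[agadʒdʒ+okket]

Rule 1: /z/ after /dʒ/ → [dʒ] (total assimilation)
After rule 1: agadʒdʒ+okket
Rule 2: no segment meets the rule's conditions; no change.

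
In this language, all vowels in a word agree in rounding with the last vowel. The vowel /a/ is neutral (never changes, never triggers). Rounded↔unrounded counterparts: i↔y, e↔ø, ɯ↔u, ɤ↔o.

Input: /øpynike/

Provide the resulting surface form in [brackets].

[epinike]

/ø/ harmonizes with /e/ ([-round]) → [e]
/y/ harmonizes with /e/ ([-round]) → [i]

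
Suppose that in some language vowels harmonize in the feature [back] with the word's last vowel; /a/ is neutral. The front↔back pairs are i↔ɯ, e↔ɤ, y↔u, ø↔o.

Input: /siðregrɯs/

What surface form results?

/i/ harmonizes with /ɯ/ ([+back]) → [ɯ]
/e/ harmonizes with /ɯ/ ([+back]) → [ɤ]

[sɯðrɤgrɯs]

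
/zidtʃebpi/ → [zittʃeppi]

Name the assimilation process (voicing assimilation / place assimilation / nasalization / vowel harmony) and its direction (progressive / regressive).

voicing assimilation, regressive

/d/→[t] /b/→[p].
Each target copies a feature from the following segment, so the direction is regressive.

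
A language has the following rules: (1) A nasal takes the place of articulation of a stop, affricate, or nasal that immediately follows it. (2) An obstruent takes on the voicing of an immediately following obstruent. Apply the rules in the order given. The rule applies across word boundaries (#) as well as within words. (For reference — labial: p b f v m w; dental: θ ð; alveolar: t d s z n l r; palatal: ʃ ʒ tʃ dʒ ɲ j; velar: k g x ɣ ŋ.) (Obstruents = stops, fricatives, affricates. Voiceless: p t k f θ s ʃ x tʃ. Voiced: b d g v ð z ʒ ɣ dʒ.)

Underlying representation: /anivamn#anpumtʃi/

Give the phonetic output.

[anivann#ampuɲtʃi]

Rule 1: /m/ before /n/ (alveolar) → [n]
Rule 1: /n/ before /p/ (labial) → [m]
Rule 1: /m/ before /tʃ/ (palatal) → [ɲ]
After rule 1: anivann#ampuɲtʃi
Rule 2: no segment meets the rule's conditions; no change.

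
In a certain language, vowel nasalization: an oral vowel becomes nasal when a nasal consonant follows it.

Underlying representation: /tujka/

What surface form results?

[tujka]

no segment meets the rule's conditions; no change.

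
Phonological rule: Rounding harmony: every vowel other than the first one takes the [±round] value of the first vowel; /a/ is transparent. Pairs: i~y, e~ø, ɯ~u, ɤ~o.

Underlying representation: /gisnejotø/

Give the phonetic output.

[gisnejɤte]

/o/ harmonizes with /i/ ([-round]) → [ɤ]
/ø/ harmonizes with /i/ ([-round]) → [e]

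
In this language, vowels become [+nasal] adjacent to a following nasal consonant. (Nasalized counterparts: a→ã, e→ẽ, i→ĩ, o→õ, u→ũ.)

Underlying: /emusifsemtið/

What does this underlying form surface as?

/e/ before nasal /m/ → [ẽ]
/e/ before nasal /m/ → [ẽ]

[ẽmusifsẽmtið]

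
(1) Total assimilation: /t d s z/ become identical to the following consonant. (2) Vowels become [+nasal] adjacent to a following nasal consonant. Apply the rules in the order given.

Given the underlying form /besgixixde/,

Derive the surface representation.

Rule 1: /s/ before /g/ → [g] (total assimilation)
After rule 1: beggixixde
Rule 2: no segment meets the rule's conditions; no change.

[beggixixde]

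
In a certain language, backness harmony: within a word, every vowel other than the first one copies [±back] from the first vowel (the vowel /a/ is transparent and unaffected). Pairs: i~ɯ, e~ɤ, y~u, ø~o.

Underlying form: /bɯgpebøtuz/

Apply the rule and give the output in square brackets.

/e/ harmonizes with /ɯ/ ([+back]) → [ɤ]
/ø/ harmonizes with /ɯ/ ([+back]) → [o]

[bɯgpɤbotuz]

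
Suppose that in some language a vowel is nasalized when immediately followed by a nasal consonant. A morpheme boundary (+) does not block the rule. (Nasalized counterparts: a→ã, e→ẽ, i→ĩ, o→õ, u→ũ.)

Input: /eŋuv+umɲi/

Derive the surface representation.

[ẽŋuv+ũmɲi]

/e/ before nasal /ŋ/ → [ẽ]
/u/ before nasal /m/ → [ũ]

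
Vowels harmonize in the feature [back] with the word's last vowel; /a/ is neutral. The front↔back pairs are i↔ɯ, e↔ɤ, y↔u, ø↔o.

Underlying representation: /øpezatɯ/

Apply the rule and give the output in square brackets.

[opɤzatɯ]

/ø/ harmonizes with /ɯ/ ([+back]) → [o]
/e/ harmonizes with /ɯ/ ([+back]) → [ɤ]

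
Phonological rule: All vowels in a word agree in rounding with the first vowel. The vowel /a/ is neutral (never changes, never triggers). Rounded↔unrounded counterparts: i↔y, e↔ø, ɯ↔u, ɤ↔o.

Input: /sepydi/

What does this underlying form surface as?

[sepidi]

/y/ harmonizes with /e/ ([-round]) → [i]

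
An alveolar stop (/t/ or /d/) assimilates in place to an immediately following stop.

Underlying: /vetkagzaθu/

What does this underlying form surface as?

/t/ before /k/ (velar) → [k]

[vekkagzaθu]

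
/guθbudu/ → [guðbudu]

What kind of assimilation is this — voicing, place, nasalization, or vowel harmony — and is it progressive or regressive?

voicing assimilation, regressive

/θ/→[ð].
Each target copies a feature from the following segment, so the direction is regressive.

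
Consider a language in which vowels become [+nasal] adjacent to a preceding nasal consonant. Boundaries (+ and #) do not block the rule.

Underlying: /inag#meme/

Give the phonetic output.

/a/ after nasal /n/ → [ã]
/e/ after nasal /m/ → [ẽ]
/e/ after nasal /m/ → [ẽ]

[inãg#mẽmẽ]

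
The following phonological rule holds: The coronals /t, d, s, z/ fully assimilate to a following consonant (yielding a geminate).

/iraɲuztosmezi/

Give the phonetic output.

[iraɲuttommezi]

/z/ before /t/ → [t] (total assimilation)
/s/ before /m/ → [m] (total assimilation)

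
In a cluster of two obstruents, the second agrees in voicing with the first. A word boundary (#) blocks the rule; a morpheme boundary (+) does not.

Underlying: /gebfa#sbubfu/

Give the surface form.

[gebva#spubvu]

/f/ after /b/ (voiced) → [v]
/b/ after /s/ (voiceless) → [p]
/f/ after /b/ (voiced) → [v]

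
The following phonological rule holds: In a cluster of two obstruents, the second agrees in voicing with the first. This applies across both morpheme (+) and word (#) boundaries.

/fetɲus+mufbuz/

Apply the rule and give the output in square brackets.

/b/ after /f/ (voiceless) → [p]

[fetɲus+mufpuz]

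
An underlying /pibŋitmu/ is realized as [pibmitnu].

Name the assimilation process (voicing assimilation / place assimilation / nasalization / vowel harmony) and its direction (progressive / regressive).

place assimilation, progressive

/ŋ/→[m] /m/→[n].
Each target copies a feature from the preceding segment, so the direction is progressive.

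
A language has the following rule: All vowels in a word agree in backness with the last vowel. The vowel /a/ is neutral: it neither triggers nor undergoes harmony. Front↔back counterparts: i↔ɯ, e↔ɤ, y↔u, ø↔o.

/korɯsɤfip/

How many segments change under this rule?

3

/o/ harmonizes with /i/ ([-back]) → [ø]
/ɯ/ harmonizes with /i/ ([-back]) → [i]
/ɤ/ harmonizes with /i/ ([-back]) → [e]
3 segments change.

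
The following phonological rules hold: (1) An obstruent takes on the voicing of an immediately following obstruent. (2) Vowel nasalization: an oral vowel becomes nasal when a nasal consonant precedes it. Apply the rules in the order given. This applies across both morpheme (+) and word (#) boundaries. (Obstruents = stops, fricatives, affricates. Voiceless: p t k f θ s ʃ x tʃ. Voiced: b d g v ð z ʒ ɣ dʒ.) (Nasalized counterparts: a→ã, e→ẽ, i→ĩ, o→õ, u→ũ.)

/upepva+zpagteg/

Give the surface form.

[upebva+spakteg]

Rule 1: /p/ before /v/ (voiced) → [b]
Rule 1: /z/ before /p/ (voiceless) → [s]
Rule 1: /g/ before /t/ (voiceless) → [k]
After rule 1: upebva+spakteg
Rule 2: no segment meets the rule's conditions; no change.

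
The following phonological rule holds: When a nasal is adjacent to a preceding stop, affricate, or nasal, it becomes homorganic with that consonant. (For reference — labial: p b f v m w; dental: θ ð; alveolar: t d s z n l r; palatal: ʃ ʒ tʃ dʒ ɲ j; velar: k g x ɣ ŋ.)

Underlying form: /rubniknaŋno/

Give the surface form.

[rubmikŋaŋŋo]

/n/ after /b/ (labial) → [m]
/n/ after /k/ (velar) → [ŋ]
/n/ after /ŋ/ (velar) → [ŋ]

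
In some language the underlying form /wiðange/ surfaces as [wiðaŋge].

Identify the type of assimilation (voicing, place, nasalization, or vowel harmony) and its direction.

place assimilation, regressive

/n/→[ŋ].
Each target copies a feature from the following segment, so the direction is regressive.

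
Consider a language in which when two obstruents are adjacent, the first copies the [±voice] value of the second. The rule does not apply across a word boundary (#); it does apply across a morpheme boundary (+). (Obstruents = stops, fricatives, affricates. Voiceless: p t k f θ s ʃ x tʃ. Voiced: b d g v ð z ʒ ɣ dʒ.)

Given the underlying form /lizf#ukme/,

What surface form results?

/z/ before /f/ (voiceless) → [s]

[lisf#ukme]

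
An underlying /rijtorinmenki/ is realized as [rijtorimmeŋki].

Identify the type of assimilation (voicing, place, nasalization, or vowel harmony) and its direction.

place assimilation, regressive

/n/→[m] /n/→[ŋ].
Each target copies a feature from the following segment, so the direction is regressive.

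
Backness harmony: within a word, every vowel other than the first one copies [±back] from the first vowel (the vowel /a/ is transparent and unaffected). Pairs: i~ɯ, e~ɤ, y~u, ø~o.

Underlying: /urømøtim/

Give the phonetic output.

[uromotɯm]

/ø/ harmonizes with /u/ ([+back]) → [o]
/ø/ harmonizes with /u/ ([+back]) → [o]
/i/ harmonizes with /u/ ([+back]) → [ɯ]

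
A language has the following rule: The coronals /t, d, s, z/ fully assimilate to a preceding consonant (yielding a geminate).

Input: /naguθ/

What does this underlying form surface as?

[naguθ]

no segment meets the rule's conditions; no change.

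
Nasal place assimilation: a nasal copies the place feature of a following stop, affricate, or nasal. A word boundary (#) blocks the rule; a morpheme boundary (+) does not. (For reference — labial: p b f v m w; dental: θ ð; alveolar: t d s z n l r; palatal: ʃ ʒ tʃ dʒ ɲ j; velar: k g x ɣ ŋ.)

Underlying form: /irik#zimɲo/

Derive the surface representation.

[irik#ziɲɲo]

/m/ before /ɲ/ (palatal) → [ɲ]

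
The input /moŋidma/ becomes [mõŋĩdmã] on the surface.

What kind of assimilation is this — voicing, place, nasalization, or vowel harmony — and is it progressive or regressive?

nasalization, progressive

/o/→[õ] /i/→[ĩ] /a/→[ã].
Each target copies a feature from the preceding segment, so the direction is progressive.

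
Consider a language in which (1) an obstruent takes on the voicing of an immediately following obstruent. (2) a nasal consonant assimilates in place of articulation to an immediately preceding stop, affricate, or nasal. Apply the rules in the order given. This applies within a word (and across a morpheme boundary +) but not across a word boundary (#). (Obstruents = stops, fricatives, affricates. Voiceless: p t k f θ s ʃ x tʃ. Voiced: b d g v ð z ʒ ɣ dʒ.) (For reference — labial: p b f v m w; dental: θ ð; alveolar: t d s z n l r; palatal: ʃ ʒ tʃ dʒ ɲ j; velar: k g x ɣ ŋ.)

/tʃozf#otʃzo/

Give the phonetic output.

Rule 1: /z/ before /f/ (voiceless) → [s]
Rule 1: /tʃ/ before /z/ (voiced) → [dʒ]
After rule 1: tʃosf#odʒzo
Rule 2: no segment meets the rule's conditions; no change.

[tʃosf#odʒzo]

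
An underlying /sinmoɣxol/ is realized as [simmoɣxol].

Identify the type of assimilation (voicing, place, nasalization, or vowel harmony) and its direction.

/n/→[m].
Each target copies a feature from the following segment, so the direction is regressive.

place assimilation, regressive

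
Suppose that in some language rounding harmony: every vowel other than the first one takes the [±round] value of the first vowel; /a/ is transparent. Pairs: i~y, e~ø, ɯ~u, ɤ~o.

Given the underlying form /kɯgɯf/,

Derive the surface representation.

no segment meets the rule's conditions; no change.

[kɯgɯf]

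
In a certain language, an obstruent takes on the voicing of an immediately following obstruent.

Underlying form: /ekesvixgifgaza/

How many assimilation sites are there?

/s/ before /v/ (voiced) → [z]
/x/ before /g/ (voiced) → [ɣ]
/f/ before /g/ (voiced) → [v]
3 segments change.

3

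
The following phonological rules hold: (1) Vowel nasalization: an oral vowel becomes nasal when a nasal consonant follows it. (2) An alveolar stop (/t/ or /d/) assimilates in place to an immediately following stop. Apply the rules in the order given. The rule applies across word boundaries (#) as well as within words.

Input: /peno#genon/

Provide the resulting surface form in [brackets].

Rule 1: /e/ before nasal /n/ → [ẽ]
Rule 1: /e/ before nasal /n/ → [ẽ]
Rule 1: /o/ before nasal /n/ → [õ]
After rule 1: pẽno#gẽnõn
Rule 2: no segment meets the rule's conditions; no change.

[pẽno#gẽnõn]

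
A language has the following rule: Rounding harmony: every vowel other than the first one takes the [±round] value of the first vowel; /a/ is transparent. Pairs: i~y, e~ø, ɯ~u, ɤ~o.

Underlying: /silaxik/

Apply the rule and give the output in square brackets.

[silaxik]

no segment meets the rule's conditions; no change.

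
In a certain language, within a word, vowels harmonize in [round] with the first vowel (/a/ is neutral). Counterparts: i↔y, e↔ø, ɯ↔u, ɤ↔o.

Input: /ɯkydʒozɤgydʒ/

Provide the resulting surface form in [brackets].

[ɯkidʒɤzɤgidʒ]

/y/ harmonizes with /ɯ/ ([-round]) → [i]
/o/ harmonizes with /ɯ/ ([-round]) → [ɤ]
/y/ harmonizes with /ɯ/ ([-round]) → [i]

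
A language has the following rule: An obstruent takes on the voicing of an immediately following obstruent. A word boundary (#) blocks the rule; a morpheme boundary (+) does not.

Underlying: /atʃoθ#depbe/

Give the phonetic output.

[atʃoθ#debbe]

/p/ before /b/ (voiced) → [b]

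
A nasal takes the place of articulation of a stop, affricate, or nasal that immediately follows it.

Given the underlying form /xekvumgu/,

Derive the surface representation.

/m/ before /g/ (velar) → [ŋ]

[xekvuŋgu]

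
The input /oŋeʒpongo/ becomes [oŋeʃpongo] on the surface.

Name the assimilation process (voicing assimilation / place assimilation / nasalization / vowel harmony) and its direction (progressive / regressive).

voicing assimilation, regressive

/ʒ/→[ʃ].
Each target copies a feature from the following segment, so the direction is regressive.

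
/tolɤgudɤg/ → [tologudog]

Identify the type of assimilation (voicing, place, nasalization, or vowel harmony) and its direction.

/ɤ/→[o] /ɤ/→[o].
Vowels agree with the first vowel, so the harmony is progressive.

vowel harmony, progressive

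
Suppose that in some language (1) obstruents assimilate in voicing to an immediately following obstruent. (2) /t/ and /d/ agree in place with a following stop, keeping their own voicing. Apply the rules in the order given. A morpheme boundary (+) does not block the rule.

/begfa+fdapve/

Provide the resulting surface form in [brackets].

[bekfa+vdabve]

Rule 1: /g/ before /f/ (voiceless) → [k]
Rule 1: /f/ before /d/ (voiced) → [v]
Rule 1: /p/ before /v/ (voiced) → [b]
After rule 1: bekfa+vdabve
Rule 2: no segment meets the rule's conditions; no change.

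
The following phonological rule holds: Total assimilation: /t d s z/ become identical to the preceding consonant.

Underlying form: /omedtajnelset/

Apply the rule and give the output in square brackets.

/t/ after /d/ → [d] (total assimilation)
/s/ after /l/ → [l] (total assimilation)

[omeddajnellet]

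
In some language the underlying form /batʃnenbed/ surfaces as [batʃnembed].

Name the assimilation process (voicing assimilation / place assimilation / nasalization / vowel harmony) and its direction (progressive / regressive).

/n/→[m].
Each target copies a feature from the following segment, so the direction is regressive.

place assimilation, regressive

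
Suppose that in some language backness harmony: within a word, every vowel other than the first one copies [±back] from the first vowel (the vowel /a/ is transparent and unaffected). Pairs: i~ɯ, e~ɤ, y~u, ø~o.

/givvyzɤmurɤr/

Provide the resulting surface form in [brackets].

/ɤ/ harmonizes with /i/ ([-back]) → [e]
/u/ harmonizes with /i/ ([-back]) → [y]
/ɤ/ harmonizes with /i/ ([-back]) → [e]

[givvyzemyrer]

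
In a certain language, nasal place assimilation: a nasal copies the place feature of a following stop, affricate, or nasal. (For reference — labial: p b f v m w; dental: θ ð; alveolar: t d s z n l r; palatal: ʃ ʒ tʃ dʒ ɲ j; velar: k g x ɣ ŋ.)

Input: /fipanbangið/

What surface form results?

/n/ before /b/ (labial) → [m]
/n/ before /g/ (velar) → [ŋ]

[fipambaŋgið]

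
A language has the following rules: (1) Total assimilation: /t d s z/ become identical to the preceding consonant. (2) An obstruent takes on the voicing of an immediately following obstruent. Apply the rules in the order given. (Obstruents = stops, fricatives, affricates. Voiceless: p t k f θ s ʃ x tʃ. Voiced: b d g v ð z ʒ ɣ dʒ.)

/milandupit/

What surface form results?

Rule 1: /d/ after /n/ → [n] (total assimilation)
After rule 1: milannupit
Rule 2: no segment meets the rule's conditions; no change.

[milannupit]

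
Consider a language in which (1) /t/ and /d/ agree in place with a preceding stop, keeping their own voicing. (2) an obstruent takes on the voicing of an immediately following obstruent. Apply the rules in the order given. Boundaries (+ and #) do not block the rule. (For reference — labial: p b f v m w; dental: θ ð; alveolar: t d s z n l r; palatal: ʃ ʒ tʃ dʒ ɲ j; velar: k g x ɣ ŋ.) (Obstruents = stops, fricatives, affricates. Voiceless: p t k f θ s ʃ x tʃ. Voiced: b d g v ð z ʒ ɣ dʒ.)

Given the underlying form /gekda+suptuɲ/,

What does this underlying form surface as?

Rule 1: /d/ after /k/ (velar) → [g]
Rule 1: /t/ after /p/ (labial) → [p]
After rule 1: gekga+suppuɲ
Rule 2: /k/ before /g/ (voiced) → [g]

[gegga+suppuɲ]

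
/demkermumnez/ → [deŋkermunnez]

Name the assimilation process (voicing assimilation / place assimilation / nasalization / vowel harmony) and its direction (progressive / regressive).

place assimilation, regressive

/m/→[ŋ] /m/→[n].
Each target copies a feature from the following segment, so the direction is regressive.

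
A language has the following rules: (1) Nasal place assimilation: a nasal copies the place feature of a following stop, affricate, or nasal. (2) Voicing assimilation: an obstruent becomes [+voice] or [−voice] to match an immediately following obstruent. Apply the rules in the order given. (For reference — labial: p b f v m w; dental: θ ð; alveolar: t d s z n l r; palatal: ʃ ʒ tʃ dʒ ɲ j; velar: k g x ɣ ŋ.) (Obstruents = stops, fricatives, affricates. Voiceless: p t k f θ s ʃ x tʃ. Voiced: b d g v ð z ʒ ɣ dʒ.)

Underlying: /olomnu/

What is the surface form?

[olonnu]

Rule 1: /m/ before /n/ (alveolar) → [n]
After rule 1: olonnu
Rule 2: no segment meets the rule's conditions; no change.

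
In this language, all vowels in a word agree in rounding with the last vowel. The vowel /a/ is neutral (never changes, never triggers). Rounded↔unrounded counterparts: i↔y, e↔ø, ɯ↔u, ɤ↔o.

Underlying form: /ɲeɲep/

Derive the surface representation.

no segment meets the rule's conditions; no change.

[ɲeɲep]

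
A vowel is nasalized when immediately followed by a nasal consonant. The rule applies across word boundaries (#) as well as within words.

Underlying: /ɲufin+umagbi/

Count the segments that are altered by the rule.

/i/ before nasal /n/ → [ĩ]
/u/ before nasal /m/ → [ũ]
2 segments change.

2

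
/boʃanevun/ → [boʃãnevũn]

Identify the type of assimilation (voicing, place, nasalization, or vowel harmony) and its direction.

nasalization, regressive

/a/→[ã] /u/→[ũ].
Each target copies a feature from the following segment, so the direction is regressive.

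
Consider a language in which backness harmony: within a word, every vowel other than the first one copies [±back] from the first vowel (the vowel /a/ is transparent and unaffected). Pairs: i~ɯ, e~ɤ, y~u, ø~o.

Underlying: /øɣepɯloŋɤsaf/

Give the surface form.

/ɯ/ harmonizes with /ø/ ([-back]) → [i]
/o/ harmonizes with /ø/ ([-back]) → [ø]
/ɤ/ harmonizes with /ø/ ([-back]) → [e]

[øɣepiløŋesaf]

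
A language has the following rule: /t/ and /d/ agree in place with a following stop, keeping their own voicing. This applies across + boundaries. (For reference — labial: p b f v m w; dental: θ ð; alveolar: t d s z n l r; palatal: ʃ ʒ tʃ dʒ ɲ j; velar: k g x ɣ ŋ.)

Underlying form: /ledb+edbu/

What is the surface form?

[lebb+ebbu]

/d/ before /b/ (labial) → [b]
/d/ before /b/ (labial) → [b]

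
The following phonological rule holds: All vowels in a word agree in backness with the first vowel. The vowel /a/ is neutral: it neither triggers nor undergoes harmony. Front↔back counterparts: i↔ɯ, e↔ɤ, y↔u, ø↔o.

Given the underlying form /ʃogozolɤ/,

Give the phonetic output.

[ʃogozolɤ]

no segment meets the rule's conditions; no change.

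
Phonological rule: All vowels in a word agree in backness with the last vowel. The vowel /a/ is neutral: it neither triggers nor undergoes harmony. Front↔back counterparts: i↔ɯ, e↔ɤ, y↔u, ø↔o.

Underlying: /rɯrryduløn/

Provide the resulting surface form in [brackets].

[rirrydyløn]

/ɯ/ harmonizes with /ø/ ([-back]) → [i]
/u/ harmonizes with /ø/ ([-back]) → [y]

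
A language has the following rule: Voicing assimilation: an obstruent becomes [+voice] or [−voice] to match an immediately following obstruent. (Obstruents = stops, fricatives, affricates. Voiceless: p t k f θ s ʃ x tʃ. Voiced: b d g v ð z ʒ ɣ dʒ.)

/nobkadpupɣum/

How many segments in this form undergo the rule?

/b/ before /k/ (voiceless) → [p]
/d/ before /p/ (voiceless) → [t]
/p/ before /ɣ/ (voiced) → [b]
3 segments change.

3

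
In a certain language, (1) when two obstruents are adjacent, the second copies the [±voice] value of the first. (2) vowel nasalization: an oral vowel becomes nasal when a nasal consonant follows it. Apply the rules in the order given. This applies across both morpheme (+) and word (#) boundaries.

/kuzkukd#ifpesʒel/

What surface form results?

Rule 1: /k/ after /z/ (voiced) → [g]
Rule 1: /d/ after /k/ (voiceless) → [t]
Rule 1: /ʒ/ after /s/ (voiceless) → [ʃ]
After rule 1: kuzgukt#ifpesʃel
Rule 2: no segment meets the rule's conditions; no change.

[kuzgukt#ifpesʃel]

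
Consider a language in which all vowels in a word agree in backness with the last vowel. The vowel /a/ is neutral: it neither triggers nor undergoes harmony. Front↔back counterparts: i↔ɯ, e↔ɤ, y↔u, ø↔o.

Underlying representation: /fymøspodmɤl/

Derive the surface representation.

/y/ harmonizes with /ɤ/ ([+back]) → [u]
/ø/ harmonizes with /ɤ/ ([+back]) → [o]

[fumospodmɤl]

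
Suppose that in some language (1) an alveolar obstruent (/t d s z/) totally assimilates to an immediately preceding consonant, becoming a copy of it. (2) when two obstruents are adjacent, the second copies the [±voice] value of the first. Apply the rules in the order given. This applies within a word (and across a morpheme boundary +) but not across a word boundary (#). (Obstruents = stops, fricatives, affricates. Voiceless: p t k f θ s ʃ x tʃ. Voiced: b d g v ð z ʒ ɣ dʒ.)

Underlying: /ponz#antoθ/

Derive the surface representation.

Rule 1: /z/ after /n/ → [n] (total assimilation)
Rule 1: /t/ after /n/ → [n] (total assimilation)
After rule 1: ponn#annoθ
Rule 2: no segment meets the rule's conditions; no change.

[ponn#annoθ]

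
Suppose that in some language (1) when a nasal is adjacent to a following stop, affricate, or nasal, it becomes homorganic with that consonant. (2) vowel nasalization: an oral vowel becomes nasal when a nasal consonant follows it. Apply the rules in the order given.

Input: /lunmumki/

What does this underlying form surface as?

[lũmmũŋki]

Rule 1: /n/ before /m/ (labial) → [m]
Rule 1: /m/ before /k/ (velar) → [ŋ]
After rule 1: lummuŋki
Rule 2: /u/ before nasal /m/ → [ũ]
Rule 2: /u/ before nasal /ŋ/ → [ũ]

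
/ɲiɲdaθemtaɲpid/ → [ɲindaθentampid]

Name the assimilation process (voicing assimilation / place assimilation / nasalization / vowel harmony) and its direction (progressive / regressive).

place assimilation, regressive

/ɲ/→[n] /m/→[n] /ɲ/→[m].
Each target copies a feature from the following segment, so the direction is regressive.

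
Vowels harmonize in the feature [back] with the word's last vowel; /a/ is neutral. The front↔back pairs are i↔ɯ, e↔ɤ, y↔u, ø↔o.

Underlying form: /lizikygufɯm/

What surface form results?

[lɯzɯkugufɯm]

/i/ harmonizes with /ɯ/ ([+back]) → [ɯ]
/i/ harmonizes with /ɯ/ ([+back]) → [ɯ]
/y/ harmonizes with /ɯ/ ([+back]) → [u]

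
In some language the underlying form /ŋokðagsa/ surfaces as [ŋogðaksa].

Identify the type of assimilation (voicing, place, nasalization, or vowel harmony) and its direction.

voicing assimilation, regressive

/k/→[g] /g/→[k].
Each target copies a feature from the following segment, so the direction is regressive.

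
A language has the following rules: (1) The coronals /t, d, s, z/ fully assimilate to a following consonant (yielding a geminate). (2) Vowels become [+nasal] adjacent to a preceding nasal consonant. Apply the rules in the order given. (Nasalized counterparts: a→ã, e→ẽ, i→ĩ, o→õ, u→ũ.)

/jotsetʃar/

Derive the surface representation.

Rule 1: /t/ before /s/ → [s] (total assimilation)
After rule 1: jossetʃar
Rule 2: no segment meets the rule's conditions; no change.

[jossetʃar]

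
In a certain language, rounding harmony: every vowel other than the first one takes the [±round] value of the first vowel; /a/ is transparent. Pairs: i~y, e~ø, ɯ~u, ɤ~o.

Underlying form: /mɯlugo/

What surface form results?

[mɯlɯgɤ]

/u/ harmonizes with /ɯ/ ([-round]) → [ɯ]
/o/ harmonizes with /ɯ/ ([-round]) → [ɤ]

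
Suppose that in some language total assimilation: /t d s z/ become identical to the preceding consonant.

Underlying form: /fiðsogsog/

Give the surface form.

/s/ after /ð/ → [ð] (total assimilation)
/s/ after /g/ → [g] (total assimilation)

[fiððoggog]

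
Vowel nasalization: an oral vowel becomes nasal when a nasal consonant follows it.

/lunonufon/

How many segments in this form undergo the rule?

/u/ before nasal /n/ → [ũ]
/o/ before nasal /n/ → [õ]
/o/ before nasal /n/ → [õ]
3 segments change.

3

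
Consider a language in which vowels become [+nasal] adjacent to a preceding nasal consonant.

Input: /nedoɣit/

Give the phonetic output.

[nẽdoɣit]

/e/ after nasal /n/ → [ẽ]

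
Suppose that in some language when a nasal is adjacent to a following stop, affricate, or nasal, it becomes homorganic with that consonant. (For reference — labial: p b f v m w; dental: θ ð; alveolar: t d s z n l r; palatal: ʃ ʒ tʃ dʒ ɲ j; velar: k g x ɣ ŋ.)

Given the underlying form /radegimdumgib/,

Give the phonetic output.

[radeginduŋgib]

/m/ before /d/ (alveolar) → [n]
/m/ before /g/ (velar) → [ŋ]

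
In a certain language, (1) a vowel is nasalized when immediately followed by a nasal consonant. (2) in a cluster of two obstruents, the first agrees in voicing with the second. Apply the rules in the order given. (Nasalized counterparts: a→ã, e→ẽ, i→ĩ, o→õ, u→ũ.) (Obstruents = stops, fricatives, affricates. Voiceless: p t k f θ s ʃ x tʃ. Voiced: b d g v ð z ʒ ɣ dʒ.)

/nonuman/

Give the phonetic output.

[nõnũmãn]

Rule 1: /o/ before nasal /n/ → [õ]
Rule 1: /u/ before nasal /m/ → [ũ]
Rule 1: /a/ before nasal /n/ → [ã]
After rule 1: nõnũmãn
Rule 2: no segment meets the rule's conditions; no change.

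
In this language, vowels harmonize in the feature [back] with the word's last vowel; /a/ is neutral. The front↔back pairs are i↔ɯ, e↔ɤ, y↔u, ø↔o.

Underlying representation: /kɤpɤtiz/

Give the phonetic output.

[kepetiz]

/ɤ/ harmonizes with /i/ ([-back]) → [e]
/ɤ/ harmonizes with /i/ ([-back]) → [e]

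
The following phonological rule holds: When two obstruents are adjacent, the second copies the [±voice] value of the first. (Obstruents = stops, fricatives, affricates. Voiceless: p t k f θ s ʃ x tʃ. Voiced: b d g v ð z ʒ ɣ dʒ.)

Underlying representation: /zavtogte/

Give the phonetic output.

[zavdogde]

/t/ after /v/ (voiced) → [d]
/t/ after /g/ (voiced) → [d]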